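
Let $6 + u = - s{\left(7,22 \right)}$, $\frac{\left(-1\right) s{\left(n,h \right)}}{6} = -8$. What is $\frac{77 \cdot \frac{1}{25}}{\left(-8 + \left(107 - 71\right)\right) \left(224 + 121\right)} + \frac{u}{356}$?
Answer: $- \frac{464771}{3070500} \approx -0.15137$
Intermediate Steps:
$s{\left(n,h \right)} = 48$ ($s{\left(n,h \right)} = \left(-6\right) \left(-8\right) = 48$)
$u = -54$ ($u = -6 - 48 = -54$)
$\frac{77 \cdot \frac{1}{25}}{\left(-8 + \left(107 - 71\right)\right) \left(224 + 121\right)} + \frac{u}{356} = \frac{77 \cdot \frac{1}{25}}{\left(-8 + \left(107 - 71\right)\right) \left(224 + 121\right)} - \frac{54}{356} = \frac{77 \cdot \frac{1}{25}}{\left(-8 + \left(107 - 71\right)\right) 345} - \frac{27}{178} = \frac{77}{25 \left(-8 + 36\right) 345} - \frac{27}{178} = \frac{77}{25 \cdot 28 \cdot 345} - \frac{27}{178} = \frac{77}{25 \cdot 9660} - \frac{27}{178} = \frac{77}{25} \cdot \frac{1}{9660} - \frac{27}{178} = \frac{11}{34500} - \frac{27}{178} = - \frac{464771}{3070500}$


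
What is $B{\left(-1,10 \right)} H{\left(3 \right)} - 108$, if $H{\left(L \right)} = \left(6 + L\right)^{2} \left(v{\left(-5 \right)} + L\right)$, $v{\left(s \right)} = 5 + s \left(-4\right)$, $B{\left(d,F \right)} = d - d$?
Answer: $-108$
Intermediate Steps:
$B{\left(d,F \right)} = 0$
$v{\left(s \right)} = 5 - 4 s$
$H{\left(L \right)} = \left(6 + L\right)^{2} \left(25 + L\right)$ ($H{\left(L \right)} = \left(6 + L\right)^{2} \left(\left(5 - -20\right) + L\right) = \left(6 + L\right)^{2} \left(\left(5 + 20\right) + L\right) = \left(6 + L\right)^{2} \left(25 + L\right)$)
$B{\left(-1,10 \right)} H{\left(3 \right)} - 108 = 0 \left(6 + 3\right)^{2} \left(25 + 3\right) - 108 = 0 \cdot 9^{2} \cdot 28 - 108 = 0 \cdot 81 \cdot 28 - 108 = 0 \cdot 2268 - 108 = 0 - 108 = -108$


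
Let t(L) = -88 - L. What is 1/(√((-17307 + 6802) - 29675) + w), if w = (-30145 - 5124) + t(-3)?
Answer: -17677/624972748 - 7*I*√205/624972748 ≈ -2.8284e-5 - 1.6037e-7*I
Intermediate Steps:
w = -35354 (w = (-30145 - 5124) + (-88 - 1*(-3)) = -35269 + (-88 + 3) = -35269 - 85 = -35354)
1/(√((-17307 + 6802) - 29675) + w) = 1/(√((-17307 + 6802) - 29675) - 35354) = 1/(√(-10505 - 29675) - 35354) = 1/(√(-40180) - 35354) = 1/(14*I*√205 - 35354) = 1/(-35354 + 14*I*√205)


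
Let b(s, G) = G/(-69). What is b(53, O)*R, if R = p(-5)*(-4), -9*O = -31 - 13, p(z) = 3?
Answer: 176/207 ≈ 0.85024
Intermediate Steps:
O = 44/9 (O = -(-31 - 13)/9 = -⅑*(-44) = 44/9 ≈ 4.8889)
b(s, G) = -G/69 (b(s, G) = G*(-1/69) = -G/69)
R = -12 (R = 3*(-4) = -12)
b(53, O)*R = -1/69*44/9*(-12) = -44/621*(-12) = 176/207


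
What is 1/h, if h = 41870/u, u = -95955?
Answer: -19191/8374 ≈ -2.2917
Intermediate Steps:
h = -8374/19191 (h = 41870/(-95955) = 41870*(-1/95955) = -8374/19191 ≈ -0.43635)
1/h = 1/(-8374/19191) = -19191/8374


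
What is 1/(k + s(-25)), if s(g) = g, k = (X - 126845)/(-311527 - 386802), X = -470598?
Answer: -698329/16860782 ≈ -0.041417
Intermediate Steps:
k = 597443/698329 (k = (-470598 - 126845)/(-311527 - 386802) = -597443/(-698329) = -597443*(-1/698329) = 597443/698329 ≈ 0.85553)
1/(k + s(-25)) = 1/(597443/698329 - 25) = 1/(-16860782/698329) = -698329/16860782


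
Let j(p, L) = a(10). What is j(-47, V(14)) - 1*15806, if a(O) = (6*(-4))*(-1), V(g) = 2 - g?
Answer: -15782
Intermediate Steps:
a(O) = 24 (a(O) = -24*(-1) = 24)
j(p, L) = 24
j(-47, V(14)) - 1*15806 = 24 - 1*15806 = 24 - 15806 = -15782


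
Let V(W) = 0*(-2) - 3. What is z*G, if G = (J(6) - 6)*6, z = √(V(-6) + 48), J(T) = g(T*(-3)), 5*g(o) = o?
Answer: -864*√5/5 ≈ -386.39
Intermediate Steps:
V(W) = -3 (V(W) = 0 - 3 = -3)
g(o) = o/5
J(T) = -3*T/5 (J(T) = (T*(-3))/5 = (-3*T)/5 = -3*T/5)
z = 3*√5 (z = √(-3 + 48) = √45 = 3*√5 ≈ 6.7082)
G = -288/5 (G = (-⅗*6 - 6)*6 = (-18/5 - 6)*6 = -48/5*6 = -288/5 ≈ -57.600)
z*G = (3*√5)*(-288/5) = -864*√5/5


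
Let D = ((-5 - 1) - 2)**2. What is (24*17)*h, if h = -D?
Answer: -26112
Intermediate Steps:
D = 64 (D = (-6 - 2)**2 = (-8)**2 = 64)
h = -64 (h = -1*64 = -64)
(24*17)*h = (24*17)*(-64) = 408*(-64) = -26112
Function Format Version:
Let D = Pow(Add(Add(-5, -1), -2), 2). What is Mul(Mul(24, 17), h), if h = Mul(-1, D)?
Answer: -26112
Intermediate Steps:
D = 64 (D = Pow(Add(-6, -2), 2) = Pow(-8, 2) = 64)
h = -64 (h = Mul(-1, 64) = -64)
Mul(Mul(24, 17), h) = Mul(Mul(24, 17), -64) = Mul(408, -64) = -26112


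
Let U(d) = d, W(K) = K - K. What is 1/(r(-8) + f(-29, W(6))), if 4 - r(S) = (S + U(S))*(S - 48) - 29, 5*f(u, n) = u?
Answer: -5/4344 ≈ -0.0011510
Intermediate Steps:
W(K) = 0
f(u, n) = u/5
r(S) = 33 - 2*S*(-48 + S) (r(S) = 4 - ((S + S)*(S - 48) - 29) = 4 - ((2*S)*(-48 + S) - 29) = 4 - (2*S*(-48 + S) - 29) = 4 - (-29 + 2*S*(-48 + S)) = 4 + (29 - 2*S*(-48 + S)) = 33 - 2*S*(-48 + S))
1/(r(-8) + f(-29, W(6))) = 1/((33 - 2*(-8)² + 96*(-8)) + (⅕)*(-29)) = 1/((33 - 2*64 - 768) - 29/5) = 1/((33 - 128 - 768) - 29/5) = 1/(-863 - 29/5) = 1/(-4344/5) = -5/4344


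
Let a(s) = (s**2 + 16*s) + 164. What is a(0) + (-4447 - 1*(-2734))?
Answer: -1549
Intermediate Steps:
a(s) = 164 + s**2 + 16*s
a(0) + (-4447 - 1*(-2734)) = (164 + 0**2 + 16*0) + (-4447 - 1*(-2734)) = (164 + 0 + 0) + (-4447 + 2734) = 164 - 1713 = -1549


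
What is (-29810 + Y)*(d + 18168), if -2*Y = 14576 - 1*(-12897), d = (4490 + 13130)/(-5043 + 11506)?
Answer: -5113987913286/6463 ≈ -7.9127e+8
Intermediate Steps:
d = 17620/6463 ≈ 2.7263
Y = -27473/2 (Y = -(14576 - 1*(-12897))/2 = -(14576 + 12897)/2 = -1/2*27473 = -27473/2 ≈ -13737.)
(-29810 + Y)*(d + 18168) = (-29810 - 27473/2)*(17620/6463 + 18168) = -87093/2*117437404/6463 = -5113987913286/6463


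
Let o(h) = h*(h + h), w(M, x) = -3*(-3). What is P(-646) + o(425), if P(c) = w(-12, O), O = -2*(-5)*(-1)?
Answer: 361259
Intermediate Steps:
O = -10 (O = 10*(-1) = -10)
w(M, x) = 9
P(c) = 9
o(h) = 2*h² (o(h) = h*(2*h) = 2*h²)
P(-646) + o(425) = 9 + 2*425² = 9 + 2*180625 = 9 + 361250 = 361259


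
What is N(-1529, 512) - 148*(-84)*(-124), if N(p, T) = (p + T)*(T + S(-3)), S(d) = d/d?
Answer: -2063289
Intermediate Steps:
S(d) = 1
N(p, T) = (1 + T)*(T + p) (N(p, T) = (p + T)*(T + 1) = (T + p)*(1 + T) = (1 + T)*(T + p))
N(-1529, 512) - 148*(-84)*(-124) = (512 - 1529 + 512² + 512*(-1529)) - 148*(-84)*(-124) = (512 - 1529 + 262144 - 782848) - (-12432)*(-124) = -521721 - 1*1541568 = -521721 - 1541568 = -2063289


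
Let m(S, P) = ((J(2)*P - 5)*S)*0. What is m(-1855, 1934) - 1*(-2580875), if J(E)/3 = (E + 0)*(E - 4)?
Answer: 2580875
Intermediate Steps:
J(E) = 3*E*(-4 + E) (J(E) = 3*((E + 0)*(E - 4)) = 3*(E*(-4 + E)) = 3*E*(-4 + E))
m(S, P) = 0 (m(S, P) = (((3*2*(-4 + 2))*P - 5)*S)*0 = (((3*2*(-2))*P - 5)*S)*0 = ((-12*P - 5)*S)*0 = ((-5 - 12*P)*S)*0 = (S*(-5 - 12*P))*0 = 0)
m(-1855, 1934) - 1*(-2580875) = 0 - 1*(-2580875) = 0 + 2580875 = 2580875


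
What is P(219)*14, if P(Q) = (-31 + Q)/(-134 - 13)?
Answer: -376/21 ≈ -17.905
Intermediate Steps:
P(Q) = 31/147 - Q/147 (P(Q) = (-31 + Q)/(-147) = (-31 + Q)*(-1/147) = 31/147 - Q/147)
P(219)*14 = (31/147 - 1/147*219)*14 = (31/147 - 73/49)*14 = -188/147*14 = -376/21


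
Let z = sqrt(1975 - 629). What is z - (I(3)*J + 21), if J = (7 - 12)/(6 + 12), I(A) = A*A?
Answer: -37/2 + sqrt(1346) ≈ 18.188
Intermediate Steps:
I(A) = A**2
J = -5/18 ≈ -0.27778
z = sqrt(1346) ≈ 36.688
z - (I(3)*J + 21) = sqrt(1346) - (3**2*(-5/18) + 21) = sqrt(1346) - (9*(-5/18) + 21) = sqrt(1346) - (-5/2 + 21) = sqrt(1346) - 1*37/2 = sqrt(1346) - 37/2 = -37/2 + sqrt(1346)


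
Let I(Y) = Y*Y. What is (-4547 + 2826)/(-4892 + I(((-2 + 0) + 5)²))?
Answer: 1721/4811 ≈ 0.35772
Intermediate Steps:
I(Y) = Y²
(-4547 + 2826)/(-4892 + I(((-2 + 0) + 5)²)) = (-4547 + 2826)/(-4892 + (((-2 + 0) + 5)²)²) = -1721/(-4892 + ((-2 + 5)²)²) = -1721/(-4892 + (3²)²) = -1721/(-4892 + 9²) = -1721/(-4892 + 81) = -1721/(-4811) = -1721*(-1/4811) = 1721/4811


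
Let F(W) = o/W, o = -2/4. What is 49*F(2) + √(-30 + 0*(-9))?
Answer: -49/4 + I*√30 ≈ -12.25 + 5.4772*I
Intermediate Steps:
o = -½ (o = -2*¼ = -½ ≈ -0.50000)
F(W) = -1/(2*W)
49*F(2) + √(-30 + 0*(-9)) = 49*(-½/2) + √(-30 + 0*(-9)) = 49*(-½*½) + √(-30 + 0) = 49*(-¼) + √(-30) = -49/4 + I*√30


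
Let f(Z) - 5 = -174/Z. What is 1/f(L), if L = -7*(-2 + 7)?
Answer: 35/349 ≈ 0.10029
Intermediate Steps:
L = -35 (L = -7*5 = -35)
f(Z) = 5 - 174/Z
1/f(L) = 1/(5 - 174/(-35)) = 1/(5 - 174*(-1/35)) = 1/(5 + 174/35) = 1/(349/35) = 35/349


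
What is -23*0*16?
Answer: 0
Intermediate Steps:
-23*0*16 = 0*16 = 0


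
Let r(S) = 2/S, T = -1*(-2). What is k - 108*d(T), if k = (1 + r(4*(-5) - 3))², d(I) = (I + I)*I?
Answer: -456615/529 ≈ -863.17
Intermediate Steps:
T = 2
d(I) = 2*I² (d(I) = (2*I)*I = 2*I²)
k = 441/529 (k = (1 + 2/(4*(-5) - 3))² = (1 + 2/(-20 - 3))² = (1 + 2/(-23))² = (1 + 2*(-1/23))² = (1 - 2/23)² = (21/23)² = 441/529 ≈ 0.83365)
k - 108*d(T) = 441/529 - 216*2² = 441/529 - 216*4 = 441/529 - 108*8 = 441/529 - 864 = -456615/529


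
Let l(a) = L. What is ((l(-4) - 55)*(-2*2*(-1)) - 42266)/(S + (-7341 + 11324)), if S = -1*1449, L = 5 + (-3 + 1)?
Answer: -21237/1267 ≈ -16.762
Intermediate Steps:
L = 3 (L = 5 - 2 = 3)
l(a) = 3
S = -1449
((l(-4) - 55)*(-2*2*(-1)) - 42266)/(S + (-7341 + 11324)) = ((3 - 55)*(-2*2*(-1)) - 42266)/(-1449 + (-7341 + 11324)) = (-(-208)*(-1) - 42266)/(-1449 + 3983) = (-52*4 - 42266)/2534 = (-208 - 42266)*(1/2534) = -42474*1/2534 = -21237/1267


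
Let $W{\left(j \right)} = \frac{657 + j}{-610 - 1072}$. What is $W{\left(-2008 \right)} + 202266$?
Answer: $\frac{340212763}{1682} \approx 2.0227 \cdot 10^{5}$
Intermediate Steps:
$W{\left(j \right)} = - \frac{657}{1682} - \frac{j}{1682}$ ($W{\left(j \right)} = \frac{657 + j}{-1682} = \left(657 + j\right) \left(- \frac{1}{1682}\right) = - \frac{657}{1682} - \frac{j}{1682}$)
$W{\left(-2008 \right)} + 202266 = \left(- \frac{657}{1682} - - \frac{1004}{841}\right) + 202266 = \left(- \frac{657}{1682} + \frac{1004}{841}\right) + 202266 = \frac{1351}{1682} + 202266 = \frac{340212763}{1682}$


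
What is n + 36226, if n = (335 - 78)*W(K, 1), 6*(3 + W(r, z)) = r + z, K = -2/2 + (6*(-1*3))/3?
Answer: 35198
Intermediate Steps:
K = -7 (K = -2*½ + (6*(-3))*(⅓) = -1 - 18*⅓ = -1 - 6 = -7)
W(r, z) = -3 + r/6 + z/6 (W(r, z) = -3 + (r + z)/6 = -3 + (r/6 + z/6) = -3 + r/6 + z/6)
n = -1028 (n = (335 - 78)*(-3 + (⅙)*(-7) + (⅙)*1) = 257*(-3 - 7/6 + ⅙) = 257*(-4) = -1028)
n + 36226 = -1028 + 36226 = 35198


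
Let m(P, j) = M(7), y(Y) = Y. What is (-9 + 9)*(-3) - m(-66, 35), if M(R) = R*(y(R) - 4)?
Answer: -21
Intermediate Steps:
M(R) = R*(-4 + R) (M(R) = R*(R - 4) = R*(-4 + R))
m(P, j) = 21 (m(P, j) = 7*(-4 + 7) = 7*3 = 21)
(-9 + 9)*(-3) - m(-66, 35) = (-9 + 9)*(-3) - 1*21 = 0*(-3) - 21 = 0 - 21 = -21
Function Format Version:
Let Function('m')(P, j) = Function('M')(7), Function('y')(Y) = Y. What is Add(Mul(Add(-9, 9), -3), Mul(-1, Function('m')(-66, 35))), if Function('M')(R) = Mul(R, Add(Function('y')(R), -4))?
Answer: -21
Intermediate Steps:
Function('M')(R) = Mul(R, Add(-4, R)) (Function('M')(R) = Mul(R, Add(R, -4)) = Mul(R, Add(-4, R)))
Function('m')(P, j) = 21 (Function('m')(P, j) = Mul(7, Add(-4, 7)) = Mul(7, 3) = 21)
Add(Mul(Add(-9, 9), -3), Mul(-1, Function('m')(-66, 35))) = Add(Mul(Add(-9, 9), -3), Mul(-1, 21)) = Add(Mul(0, -3), -21) = Add(0, -21) = -21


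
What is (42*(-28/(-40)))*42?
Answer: 6174/5 ≈ 1234.8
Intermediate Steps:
(42*(-28/(-40)))*42 = (42*(-28*(-1/40)))*42 = (42*(7/10))*42 = (147/5)*42 = 6174/5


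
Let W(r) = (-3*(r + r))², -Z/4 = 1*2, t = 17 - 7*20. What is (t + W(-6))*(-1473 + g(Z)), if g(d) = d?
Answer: -1737213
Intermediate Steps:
t = -123 (t = 17 - 140 = -123)
Z = -8 (Z = -4*2 = -8)
W(r) = 36*r² (W(r) = (-6*r)² = 36*r²)
(t + W(-6))*(-1473 + g(Z)) = (-123 + 36*(-6)²)*(-1473 - 8) = (-123 + 36*36)*(-1481) = (-123 + 1296)*(-1481) = 1173*(-1481) = -1737213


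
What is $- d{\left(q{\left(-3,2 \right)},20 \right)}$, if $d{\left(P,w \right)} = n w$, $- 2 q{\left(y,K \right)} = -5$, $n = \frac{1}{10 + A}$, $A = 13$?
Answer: $- \frac{20}{23} \approx -0.86957$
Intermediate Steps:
$n = \frac{1}{23}$ ($n = \frac{1}{10 + 13} = \frac{1}{23} \approx 0.043478$)
$q{\left(y,K \right)} = \frac{5}{2}$ ($q{\left(y,K \right)} = \left(- \frac{1}{2}\right) \left(-5\right) = \frac{5}{2}$)
$d{\left(P,w \right)} = \frac{w}{23}$
$- d{\left(q{\left(-3,2 \right)},20 \right)} = - \frac{20}{23}$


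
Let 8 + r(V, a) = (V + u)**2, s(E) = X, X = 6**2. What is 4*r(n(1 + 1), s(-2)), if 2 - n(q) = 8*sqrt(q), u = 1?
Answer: 516 - 192*sqrt(2) ≈ 244.47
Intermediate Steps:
X = 36
n(q) = 2 - 8*sqrt(q)
s(E) = 36
r(V, a) = -8 + (1 + V)**2 (r(V, a) = -8 + (V + 1)**2 = -8 + (1 + V)**2)
4*r(n(1 + 1), s(-2)) = 4*(-8 + (1 + (2 - 8*sqrt(1 + 1)))**2) = 4*(-8 + (1 + (2 - 8*sqrt(2)))**2) = 4*(-8 + (3 - 8*sqrt(2))**2) = -32 + 4*(3 - 8*sqrt(2))**2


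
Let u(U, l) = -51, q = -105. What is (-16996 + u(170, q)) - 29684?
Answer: -46731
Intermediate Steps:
(-16996 + u(170, q)) - 29684 = (-16996 - 51) - 29684 = -17047 - 29684 = -46731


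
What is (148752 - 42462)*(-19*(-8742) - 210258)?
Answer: -4693766400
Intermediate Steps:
(148752 - 42462)*(-19*(-8742) - 210258) = 106290*(166098 - 210258) = 106290*(-44160) = -4693766400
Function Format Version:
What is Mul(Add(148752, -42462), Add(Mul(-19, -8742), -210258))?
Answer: -4693766400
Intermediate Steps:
Mul(Add(148752, -42462), Add(Mul(-19, -8742), -210258)) = Mul(106290, Add(166098, -210258)) = Mul(106290, -44160) = -4693766400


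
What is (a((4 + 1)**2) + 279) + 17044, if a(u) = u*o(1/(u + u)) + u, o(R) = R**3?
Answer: 86740001/5000 ≈ 17348.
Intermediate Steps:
a(u) = u + 1/(8*u**2) (a(u) = u*(1/(u + u))**3 + u = u*(1/(2*u))**3 + u = u*(1/(8*u**3)) + u = 1/(8*u**2) + u = u + 1/(8*u**2))
(a((4 + 1)**2) + 279) + 17044 = (((4 + 1)**2 + 1/(8*((4 + 1)**2)**2)) + 279) + 17044 = ((5**2 + 1/(8*(5**2)**2)) + 279) + 17044 = ((25 + (1/8)/25**2) + 279) + 17044 = ((25 + (1/8)*(1/625)) + 279) + 17044 = ((25 + 1/5000) + 279) + 17044 = (125001/5000 + 279) + 17044 = 1520001/5000 + 17044 = 86740001/5000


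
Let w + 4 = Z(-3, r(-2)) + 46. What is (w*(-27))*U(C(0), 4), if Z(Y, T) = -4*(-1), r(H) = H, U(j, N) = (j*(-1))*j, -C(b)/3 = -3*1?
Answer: 100602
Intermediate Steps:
C(b) = 9 (C(b) = -(-9) = -3*(-3) = 9)
U(j, N) = -j² (U(j, N) = (-j)*j = -j²)
Z(Y, T) = 4
w = 46 (w = -4 + (4 + 46) = -4 + 50 = 46)
(w*(-27))*U(C(0), 4) = (46*(-27))*(-1*9²) = -(-1242)*81 = -1242*(-81) = 100602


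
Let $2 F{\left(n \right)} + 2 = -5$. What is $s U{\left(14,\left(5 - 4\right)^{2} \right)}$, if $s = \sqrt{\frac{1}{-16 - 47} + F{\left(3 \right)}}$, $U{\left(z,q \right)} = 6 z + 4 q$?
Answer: $\frac{44 i \sqrt{6202}}{21} \approx 165.01 i$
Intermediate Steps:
$U{\left(z,q \right)} = 4 q + 6 z$
$F{\left(n \right)} = - \frac{7}{2}$ ($F{\left(n \right)} = -1 + \frac{1}{2} \left(-5\right) = -1 - \frac{5}{2} = - \frac{7}{2}$)
$s = \frac{i \sqrt{6202}}{42}$ ($s = \sqrt{\frac{1}{-16 - 47} - \frac{7}{2}} = \sqrt{\frac{1}{-63} - \frac{7}{2}} = \sqrt{- \frac{1}{63} - \frac{7}{2}} = \sqrt{- \frac{443}{126}} = \frac{i \sqrt{6202}}{42} \approx 1.8751 i$)
$s U{\left(14,\left(5 - 4\right)^{2} \right)} = \frac{i \sqrt{6202}}{42} \left(4 \left(5 - 4\right)^{2} + 6 \cdot 14\right) = \frac{i \sqrt{6202}}{42} \left(4 \cdot 1^{2} + 84\right) = \frac{i \sqrt{6202}}{42} \left(4 \cdot 1 + 84\right) = \frac{i \sqrt{6202}}{42} \left(4 + 84\right) = \frac{i \sqrt{6202}}{42} \cdot 88 = \frac{44 i \sqrt{6202}}{21}$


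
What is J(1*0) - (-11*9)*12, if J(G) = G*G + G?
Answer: 1188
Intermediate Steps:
J(G) = G + G² (J(G) = G² + G = G + G²)
J(1*0) - (-11*9)*12 = (1*0)*(1 + 1*0) - (-11*9)*12 = 0*(1 + 0) - (-99)*12 = 0*1 - 1*(-1188) = 0 + 1188 = 1188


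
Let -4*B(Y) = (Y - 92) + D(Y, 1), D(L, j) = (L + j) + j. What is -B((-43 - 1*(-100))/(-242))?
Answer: -10947/484 ≈ -22.618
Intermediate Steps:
D(L, j) = L + 2*j
B(Y) = 45/2 - Y/2 (B(Y) = -((Y - 92) + (Y + 2*1))/4 = -((-92 + Y) + (Y + 2))/4 = -((-92 + Y) + (2 + Y))/4 = -(-90 + 2*Y)/4 = 45/2 - Y/2)
-B((-43 - 1*(-100))/(-242)) = -(45/2 - (-43 - 1*(-100))/(2*(-242))) = -(45/2 - (-43 + 100)*(-1)/(2*242)) = -(45/2 - 57*(-1)/(2*242)) = -(45/2 - ½*(-57/242)) = -(45/2 + 57/484) = -1*10947/484 = -10947/484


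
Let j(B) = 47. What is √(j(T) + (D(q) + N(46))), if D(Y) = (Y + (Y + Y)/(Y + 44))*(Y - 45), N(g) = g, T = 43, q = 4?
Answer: I*√2802/6 ≈ 8.8223*I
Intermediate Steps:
D(Y) = (-45 + Y)*(Y + 2*Y/(44 + Y)) (D(Y) = (Y + (2*Y)/(44 + Y))*(-45 + Y) = (Y + 2*Y/(44 + Y))*(-45 + Y) = (-45 + Y)*(Y + 2*Y/(44 + Y)))
√(j(T) + (D(q) + N(46))) = √(47 + (4*(-2070 + 4 + 4²)/(44 + 4) + 46)) = √(47 + (4*(-2070 + 4 + 16)/48 + 46)) = √(47 + (4*(1/48)*(-2050) + 46)) = √(47 + (-1025/6 + 46)) = √(47 - 749/6) = √(-467/6) = I*√2802/6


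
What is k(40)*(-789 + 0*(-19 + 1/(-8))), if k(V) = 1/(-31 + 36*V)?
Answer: -789/1409 ≈ -0.55997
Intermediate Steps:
k(40)*(-789 + 0*(-19 + 1/(-8))) = (-789 + 0*(-19 + 1/(-8)))/(-31 + 36*40) = (-789 + 0*(-19 - ⅛))/(-31 + 1440) = (-789 + 0*(-153/8))/1409 = (-789 + 0)/1409 = (1/1409)*(-789) = -789/1409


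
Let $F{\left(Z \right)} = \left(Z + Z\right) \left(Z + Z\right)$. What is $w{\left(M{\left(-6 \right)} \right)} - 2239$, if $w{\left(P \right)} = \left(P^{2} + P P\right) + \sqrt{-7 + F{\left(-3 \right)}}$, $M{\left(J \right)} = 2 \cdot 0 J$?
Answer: $-2239 + \sqrt{29} \approx -2233.6$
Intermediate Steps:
$M{\left(J \right)} = 0$ ($M{\left(J \right)} = 0 J = 0$)
$F{\left(Z \right)} = 4 Z^{2}$ ($F{\left(Z \right)} = 2 Z 2 Z = 4 Z^{2}$)
$w{\left(P \right)} = \sqrt{29} + 2 P^{2}$ ($w{\left(P \right)} = \left(P^{2} + P P\right) + \sqrt{-7 + 4 \left(-3\right)^{2}} = \left(P^{2} + P^{2}\right) + \sqrt{-7 + 4 \cdot 9} = 2 P^{2} + \sqrt{-7 + 36} = 2 P^{2} + \sqrt{29} = \sqrt{29} + 2 P^{2}$)
$w{\left(M{\left(-6 \right)} \right)} - 2239 = \left(\sqrt{29} + 2 \cdot 0^{2}\right) - 2239 = \left(\sqrt{29} + 2 \cdot 0\right) - 2239 = \left(\sqrt{29} + 0\right) - 2239 = \sqrt{29} - 2239 = -2239 + \sqrt{29}$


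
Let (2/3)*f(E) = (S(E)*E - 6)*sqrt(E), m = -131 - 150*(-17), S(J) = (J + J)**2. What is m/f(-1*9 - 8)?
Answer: 2419*I*sqrt(17)/501279 ≈ 0.019897*I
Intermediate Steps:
S(J) = 4*J**2 (S(J) = (2*J)**2 = 4*J**2)
m = 2419 (m = -131 + 2550 = 2419)
f(E) = 3*sqrt(E)*(-6 + 4*E**3)/2 (f(E) = 3*(((4*E**2)*E - 6)*sqrt(E))/2 = 3*((4*E**3 - 6)*sqrt(E))/2 = 3*((-6 + 4*E**3)*sqrt(E))/2 = 3*(sqrt(E)*(-6 + 4*E**3))/2 = 3*sqrt(E)*(-6 + 4*E**3)/2)
m/f(-1*9 - 8) = 2419/((sqrt(-1*9 - 8)*(-9 + 6*(-1*9 - 8)**3))) = 2419/((sqrt(-9 - 8)*(-9 + 6*(-9 - 8)**3))) = 2419/((sqrt(-17)*(-9 + 6*(-17)**3))) = 2419/(((I*sqrt(17))*(-9 + 6*(-4913)))) = 2419/(((I*sqrt(17))*(-9 - 29478))) = 2419/(((I*sqrt(17))*(-29487))) = 2419/((-29487*I*sqrt(17))) = 2419*(I*sqrt(17)/501279) = 2419*I*sqrt(17)/501279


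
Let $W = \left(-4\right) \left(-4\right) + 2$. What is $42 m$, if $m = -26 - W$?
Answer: $-1848$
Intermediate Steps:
$W = 18$ ($W = 16 + 2 = 18$)
$m = -44$ ($m = -26 - 18 = -44$)
$42 m = 42 \left(-44\right) = -1848$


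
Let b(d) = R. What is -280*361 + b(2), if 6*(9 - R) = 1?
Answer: -606427/6 ≈ -1.0107e+5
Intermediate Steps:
R = 53/6 (R = 9 - ⅙*1 = 9 - ⅙ = 53/6 ≈ 8.8333)
b(d) = 53/6
-280*361 + b(2) = -280*361 + 53/6 = -101080 + 53/6 = -606427/6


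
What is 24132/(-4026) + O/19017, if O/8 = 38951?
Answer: 132602594/12760407 ≈ 10.392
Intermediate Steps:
O = 311608 (O = 8*38951 = 311608)
24132/(-4026) + O/19017 = 24132/(-4026) + 311608/19017 = 24132*(-1/4026) + 311608*(1/19017) = -4022/671 + 311608/19017 = 132602594/12760407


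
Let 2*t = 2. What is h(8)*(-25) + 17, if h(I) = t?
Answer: -8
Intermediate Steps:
t = 1 (t = (½)*2 = 1)
h(I) = 1
h(8)*(-25) + 17 = 1*(-25) + 17 = -25 + 17 = -8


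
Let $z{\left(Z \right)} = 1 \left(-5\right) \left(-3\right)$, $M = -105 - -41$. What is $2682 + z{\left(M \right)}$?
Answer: $2697$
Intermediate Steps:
$M = -64$ ($M = -105 + 41 = -64$)
$z{\left(Z \right)} = 15$ ($z{\left(Z \right)} = \left(-5\right) \left(-3\right) = 15$)
$2682 + z{\left(M \right)} = 2682 + 15 = 2697$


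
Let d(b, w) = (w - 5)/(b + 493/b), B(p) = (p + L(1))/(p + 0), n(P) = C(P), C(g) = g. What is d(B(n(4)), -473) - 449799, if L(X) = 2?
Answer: -891054687/1981 ≈ -4.4980e+5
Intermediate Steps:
n(P) = P
B(p) = (2 + p)/p (B(p) = (p + 2)/(p + 0) = (2 + p)/p)
d(b, w) = (-5 + w)/(b + 493/b)
d(B(n(4)), -473) - 449799 = ((2 + 4)/4)*(-5 - 473)/(493 + ((2 + 4)/4)²) - 449799 = ((¼)*6)*(-478)/(493 + ((¼)*6)²) - 449799 = (3/2)*(-478)/(493 + (3/2)²) - 449799 = (3/2)*(-478)/(493 + 9/4) - 449799 = (3/2)*(-478)/(1981/4) - 449799 = (3/2)*(4/1981)*(-478) - 449799 = -2868/1981 - 449799 = -891054687/1981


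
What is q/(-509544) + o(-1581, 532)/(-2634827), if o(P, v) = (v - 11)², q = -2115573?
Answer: 1811952575989/447520096296 ≈ 4.0489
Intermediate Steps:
o(P, v) = (-11 + v)²
q/(-509544) + o(-1581, 532)/(-2634827) = -2115573/(-509544) + (-11 + 532)²/(-2634827) = -2115573*(-1/509544) + 521²*(-1/2634827) = 705191/169848 + 271441*(-1/2634827) = 705191/169848 - 271441/2634827 = 1811952575989/447520096296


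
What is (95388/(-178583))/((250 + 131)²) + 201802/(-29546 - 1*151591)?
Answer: -581265379313698/521740712500359 ≈ -1.1141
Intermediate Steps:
(95388/(-178583))/((250 + 131)²) + 201802/(-29546 - 1*151591) = (95388*(-1/178583))/(381²) + 201802/(-29546 - 151591) = -95388/178583/145161 + 201802/(-181137) = -95388/178583*1/145161 + 201802*(-1/181137) = -31796/8641095621 - 201802/181137 = -581265379313698/521740712500359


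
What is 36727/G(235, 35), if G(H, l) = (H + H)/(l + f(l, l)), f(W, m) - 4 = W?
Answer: 1358899/235 ≈ 5782.5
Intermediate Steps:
f(W, m) = 4 + W
G(H, l) = 2*H/(4 + 2*l) (G(H, l) = (H + H)/(l + (4 + l)) = (2*H)/(4 + 2*l) = 2*H/(4 + 2*l))
36727/G(235, 35) = 36727/((235/(2 + 35))) = 36727/((235/37)) = 36727/((235*(1/37))) = 36727/(235/37) = 36727*(37/235) = 1358899/235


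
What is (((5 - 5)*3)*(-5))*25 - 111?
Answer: -111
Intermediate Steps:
(((5 - 5)*3)*(-5))*25 - 111 = ((0*3)*(-5))*25 - 111 = (0*(-5))*25 - 111 = 0*25 - 111 = 0 - 111 = -111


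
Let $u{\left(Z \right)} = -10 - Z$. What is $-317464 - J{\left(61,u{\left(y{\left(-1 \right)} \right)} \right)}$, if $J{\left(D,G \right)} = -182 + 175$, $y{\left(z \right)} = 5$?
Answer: $-317457$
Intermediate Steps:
$J{\left(D,G \right)} = -7$
$-317464 - J{\left(61,u{\left(y{\left(-1 \right)} \right)} \right)} = -317464 - -7 = -317464 + 7 = -317457$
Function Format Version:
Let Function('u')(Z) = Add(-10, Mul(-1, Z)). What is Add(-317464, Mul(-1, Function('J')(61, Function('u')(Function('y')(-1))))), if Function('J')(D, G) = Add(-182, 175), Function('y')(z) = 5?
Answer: -317457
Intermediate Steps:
Function('J')(D, G) = -7
Add(-317464, Mul(-1, Function('J')(61, Function('u')(Function('y')(-1))))) = Add(-317464, Mul(-1, -7)) = Add(-317464, 7) = -317457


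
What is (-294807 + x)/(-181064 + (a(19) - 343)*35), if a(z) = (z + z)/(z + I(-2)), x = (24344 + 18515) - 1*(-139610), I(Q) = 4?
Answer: 2583774/4439257 ≈ 0.58203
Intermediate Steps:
x = 182469 (x = 42859 + 139610 = 182469)
a(z) = 2*z/(4 + z) (a(z) = (z + z)/(z + 4) = (2*z)/(4 + z) = 2*z/(4 + z))
(-294807 + x)/(-181064 + (a(19) - 343)*35) = (-294807 + 182469)/(-181064 + (2*19/(4 + 19) - 343)*35) = -112338/(-181064 + (2*19/23 - 343)*35) = -112338/(-181064 + (2*19*(1/23) - 343)*35) = -112338/(-181064 + (38/23 - 343)*35) = -112338/(-181064 - 7851/23*35) = -112338/(-181064 - 274785/23) = -112338/(-4439257/23) = -112338*(-23/4439257) = 2583774/4439257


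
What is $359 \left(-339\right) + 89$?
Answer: $-121612$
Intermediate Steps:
$359 \left(-339\right) + 89 = -121701 + 89 = -121612$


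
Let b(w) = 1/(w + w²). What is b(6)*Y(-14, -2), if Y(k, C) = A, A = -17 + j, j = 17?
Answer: 0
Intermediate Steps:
A = 0 (A = -17 + 17 = 0)
Y(k, C) = 0
b(6)*Y(-14, -2) = (1/(6*(1 + 6)))*0 = ((⅙)/7)*0 = ((⅙)*(⅐))*0 = (1/42)*0 = 0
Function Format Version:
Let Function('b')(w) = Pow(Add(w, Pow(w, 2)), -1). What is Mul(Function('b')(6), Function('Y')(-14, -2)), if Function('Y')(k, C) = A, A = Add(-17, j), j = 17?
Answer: 0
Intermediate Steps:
A = 0 (A = Add(-17, 17) = 0)
Function('Y')(k, C) = 0
Mul(Function('b')(6), Function('Y')(-14, -2)) = Mul(Mul(Pow(6, -1), Pow(Add(1, 6), -1)), 0) = Mul(Mul(Rational(1, 6), Pow(7, -1)), 0) = Mul(Mul(Rational(1, 6), Rational(1, 7)), 0) = Mul(Rational(1, 42), 0) = 0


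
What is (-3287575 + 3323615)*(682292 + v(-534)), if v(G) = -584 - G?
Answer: 24588001680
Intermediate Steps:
(-3287575 + 3323615)*(682292 + v(-534)) = (-3287575 + 3323615)*(682292 + (-584 - 1*(-534))) = 36040*(682292 + (-584 + 534)) = 36040*(682292 - 50) = 36040*682242 = 24588001680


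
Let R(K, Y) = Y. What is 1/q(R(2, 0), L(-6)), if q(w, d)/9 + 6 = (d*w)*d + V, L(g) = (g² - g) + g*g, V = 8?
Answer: 1/18 ≈ 0.055556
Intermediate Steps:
L(g) = -g + 2*g² (L(g) = (g² - g) + g² = -g + 2*g²)
q(w, d) = 18 + 9*w*d² (q(w, d) = -54 + 9*((d*w)*d + 8) = -54 + 9*(w*d² + 8) = -54 + 9*(8 + w*d²) = -54 + (72 + 9*w*d²) = 18 + 9*w*d²)
1/q(R(2, 0), L(-6)) = 1/(18 + 9*0*(-6*(-1 + 2*(-6)))²) = 1/(18 + 9*0*(-6*(-1 - 12))²) = 1/(18 + 9*0*(-6*(-13))²) = 1/(18 + 9*0*78²) = 1/(18 + 9*0*6084) = 1/(18 + 0) = 1/18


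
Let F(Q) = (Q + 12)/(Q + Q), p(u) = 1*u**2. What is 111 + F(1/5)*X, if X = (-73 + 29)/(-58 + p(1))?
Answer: 7669/57 ≈ 134.54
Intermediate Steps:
p(u) = u**2
F(Q) = (12 + Q)/(2*Q) (F(Q) = (12 + Q)/((2*Q)) = (12 + Q)*(1/(2*Q)) = (12 + Q)/(2*Q))
X = 44/57 (X = (-73 + 29)/(-58 + 1**2) = -44/(-58 + 1) = -44/(-57) = -44*(-1/57) = 44/57 ≈ 0.77193)
111 + F(1/5)*X = 111 + ((12 + 1/5)/(2*(1/5)))*(44/57) = 111 + ((1/2)*5*(61/5))*(44/57) = 111 + (61/2)*(44/57) = 111 + 1342/57 = 7669/57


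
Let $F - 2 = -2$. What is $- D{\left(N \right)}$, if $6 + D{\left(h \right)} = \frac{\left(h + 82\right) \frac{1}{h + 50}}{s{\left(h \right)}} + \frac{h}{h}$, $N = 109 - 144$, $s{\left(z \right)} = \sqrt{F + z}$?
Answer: $5 + \frac{47 i \sqrt{35}}{525} \approx 5.0 + 0.52963 i$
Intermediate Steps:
$F = 0$ ($F = 2 - 2 = 0$)
$s{\left(z \right)} = \sqrt{z}$ ($s{\left(z \right)} = \sqrt{0 + z} = \sqrt{z}$)
$N = -35$ ($N = 109 - 144 = -35$)
$D{\left(h \right)} = -5 + \frac{82 + h}{\sqrt{h} \left(50 + h\right)}$ ($D{\left(h \right)} = -6 + \left(\frac{\left(h + 82\right) \frac{1}{h + 50}}{\sqrt{h}} + \frac{h}{h}\right) = -6 + \left(\frac{\left(82 + h\right) \frac{1}{50 + h}}{\sqrt{h}} + 1\right) = -6 + \left(\frac{\frac{1}{50 + h} \left(82 + h\right)}{\sqrt{h}} + 1\right) = -6 + \left(\frac{82 + h}{\sqrt{h} \left(50 + h\right)} + 1\right) = -6 + \left(1 + \frac{82 + h}{\sqrt{h} \left(50 + h\right)}\right) = -5 + \frac{82 + h}{\sqrt{h} \left(50 + h\right)}$)
$- D{\left(N \right)} = - \frac{82 - 35 - 250 \sqrt{-35} - 5 \left(-35\right)^{\frac{3}{2}}}{i \sqrt{35} \left(50 - 35\right)} = - \frac{- \frac{i \sqrt{35}}{35} \left(82 - 35 - 250 i \sqrt{35} - 5 \left(- 35 i \sqrt{35}\right)\right)}{15} = - \frac{- \frac{i \sqrt{35}}{35} \left(82 - 35 - 250 i \sqrt{35} + 175 i \sqrt{35}\right)}{15} = - \frac{- \frac{i \sqrt{35}}{35} \left(47 - 75 i \sqrt{35}\right)}{15} = - \frac{\left(-1\right) i \sqrt{35} \left(47 - 75 i \sqrt{35}\right)}{525} = \frac{i \sqrt{35} \left(47 - 75 i \sqrt{35}\right)}{525}$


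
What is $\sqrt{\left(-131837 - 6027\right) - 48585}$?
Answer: $i \sqrt{186449} \approx 431.8 i$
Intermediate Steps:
$\sqrt{\left(-131837 - 6027\right) - 48585} = \sqrt{-137864 - 48585} = \sqrt{-186449} = i \sqrt{186449}$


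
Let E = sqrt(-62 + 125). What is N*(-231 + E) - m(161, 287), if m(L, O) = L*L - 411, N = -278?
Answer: 38708 - 834*sqrt(7) ≈ 36501.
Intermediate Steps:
m(L, O) = -411 + L**2 (m(L, O) = L**2 - 411 = -411 + L**2)
E = 3*sqrt(7) (E = sqrt(63) = 3*sqrt(7) ≈ 7.9373)
N*(-231 + E) - m(161, 287) = -278*(-231 + 3*sqrt(7)) - (-411 + 161**2) = (64218 - 834*sqrt(7)) - (-411 + 25921) = (64218 - 834*sqrt(7)) - 1*25510 = (64218 - 834*sqrt(7)) - 25510 = 38708 - 834*sqrt(7)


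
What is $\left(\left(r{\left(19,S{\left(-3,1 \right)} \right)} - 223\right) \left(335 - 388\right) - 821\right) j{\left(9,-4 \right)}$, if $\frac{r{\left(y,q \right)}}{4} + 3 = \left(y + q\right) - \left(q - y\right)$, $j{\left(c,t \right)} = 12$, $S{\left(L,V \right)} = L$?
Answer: $42936$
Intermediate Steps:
$r{\left(y,q \right)} = -12 + 8 y$ ($r{\left(y,q \right)} = -12 + 4 \left(\left(y + q\right) - \left(q - y\right)\right) = -12 + 4 \left(\left(q + y\right) - \left(q - y\right)\right) = -12 + 4 \cdot 2 y = -12 + 8 y$)
$\left(\left(r{\left(19,S{\left(-3,1 \right)} \right)} - 223\right) \left(335 - 388\right) - 821\right) j{\left(9,-4 \right)} = \left(\left(\left(-12 + 8 \cdot 19\right) - 223\right) \left(335 - 388\right) - 821\right) 12 = \left(\left(\left(-12 + 152\right) - 223\right) \left(-53\right) - 821\right) 12 = \left(\left(140 - 223\right) \left(-53\right) - 821\right) 12 = \left(\left(-83\right) \left(-53\right) - 821\right) 12 = \left(4399 - 821\right) 12 = 3578 \cdot 12 = 42936$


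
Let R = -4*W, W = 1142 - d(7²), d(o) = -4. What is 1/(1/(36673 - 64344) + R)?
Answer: -27671/126843865 ≈ -0.00021815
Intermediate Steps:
W = 1146 (W = 1142 - 1*(-4) = 1142 + 4 = 1146)
R = -4584 (R = -4*1146 = -4584)
1/(1/(36673 - 64344) + R) = 1/(1/(36673 - 64344) - 4584) = 1/(1/(-27671) - 4584) = 1/(-1/27671 - 4584) = 1/(-126843865/27671) = -27671/126843865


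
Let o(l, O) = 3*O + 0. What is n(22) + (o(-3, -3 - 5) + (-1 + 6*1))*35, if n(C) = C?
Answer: -643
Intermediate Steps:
o(l, O) = 3*O
n(22) + (o(-3, -3 - 5) + (-1 + 6*1))*35 = 22 + (3*(-3 - 5) + (-1 + 6*1))*35 = 22 + (3*(-8) + (-1 + 6))*35 = 22 + (-24 + 5)*35 = 22 - 19*35 = 22 - 665 = -643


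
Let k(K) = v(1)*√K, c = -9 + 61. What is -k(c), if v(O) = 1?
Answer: -2*√13 ≈ -7.2111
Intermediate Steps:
c = 52
k(K) = √K (k(K) = 1*√K = √K)
-k(c) = -√52 = -2*√13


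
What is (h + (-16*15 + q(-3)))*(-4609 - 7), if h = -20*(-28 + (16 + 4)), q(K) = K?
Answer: 383128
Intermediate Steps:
h = 160 (h = -20*(-28 + 20) = -20*(-8) = 160)
(h + (-16*15 + q(-3)))*(-4609 - 7) = (160 + (-16*15 - 3))*(-4609 - 7) = (160 + (-240 - 3))*(-4616) = (160 - 243)*(-4616) = -83*(-4616) = 383128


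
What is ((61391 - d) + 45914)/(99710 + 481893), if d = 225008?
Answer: -117703/581603 ≈ -0.20238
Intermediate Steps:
((61391 - d) + 45914)/(99710 + 481893) = ((61391 - 1*225008) + 45914)/(99710 + 481893) = ((61391 - 225008) + 45914)/581603 = (-163617 + 45914)*(1/581603) = -117703*1/581603 = -117703/581603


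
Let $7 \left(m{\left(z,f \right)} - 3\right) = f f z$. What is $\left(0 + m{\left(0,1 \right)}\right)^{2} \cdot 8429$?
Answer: $75861$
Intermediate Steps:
$m{\left(z,f \right)} = 3 + \frac{z f^{2}}{7}$ ($m{\left(z,f \right)} = 3 + \frac{f f z}{7} = 3 + \frac{f^{2} z}{7} = 3 + \frac{z f^{2}}{7}$)
$\left(0 + m{\left(0,1 \right)}\right)^{2} \cdot 8429 = \left(0 + \left(3 + \frac{1}{7} \cdot 0 \cdot 1^{2}\right)\right)^{2} \cdot 8429 = \left(0 + \left(3 + \frac{1}{7} \cdot 0 \cdot 1\right)\right)^{2} \cdot 8429 = \left(0 + \left(3 + 0\right)\right)^{2} \cdot 8429 = \left(0 + 3\right)^{2} \cdot 8429 = 3^{2} \cdot 8429 = 9 \cdot 8429 = 75861$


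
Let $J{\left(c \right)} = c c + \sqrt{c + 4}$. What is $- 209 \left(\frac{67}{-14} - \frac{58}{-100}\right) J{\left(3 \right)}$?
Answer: $\frac{1384416}{175} + \frac{153824 \sqrt{7}}{175} \approx 10237.0$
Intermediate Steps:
$J{\left(c \right)} = c^{2} + \sqrt{4 + c}$
$- 209 \left(\frac{67}{-14} - \frac{58}{-100}\right) J{\left(3 \right)} = - 209 \left(\frac{67}{-14} - \frac{58}{-100}\right) \left(3^{2} + \sqrt{4 + 3}\right) = - 209 \left(67 \left(- \frac{1}{14}\right) - - \frac{29}{50}\right) \left(9 + \sqrt{7}\right) = - 209 \left(- \frac{67}{14} + \frac{29}{50}\right) \left(9 + \sqrt{7}\right) = \left(-209\right) \left(- \frac{736}{175}\right) \left(9 + \sqrt{7}\right) = \frac{153824 \left(9 + \sqrt{7}\right)}{175} = \frac{1384416}{175} + \frac{153824 \sqrt{7}}{175}$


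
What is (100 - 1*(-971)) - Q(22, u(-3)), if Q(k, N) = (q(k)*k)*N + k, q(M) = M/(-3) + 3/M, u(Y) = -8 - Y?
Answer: 772/3 ≈ 257.33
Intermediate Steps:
q(M) = 3/M - M/3 (q(M) = M*(-1/3) + 3/M = -M/3 + 3/M = 3/M - M/3)
Q(k, N) = k + N*k*(3/k - k/3) (Q(k, N) = ((3/k - k/3)*k)*N + k = (k*(3/k - k/3))*N + k = N*k*(3/k - k/3) + k = k + N*k*(3/k - k/3))
(100 - 1*(-971)) - Q(22, u(-3)) = (100 - 1*(-971)) - (22 - (-8 - 1*(-3))*(-9 + 22**2)/3) = (100 + 971) - (22 - (-8 + 3)*(-9 + 484)/3) = 1071 - (22 - 1/3*(-5)*475) = 1071 - (22 + 2375/3) = 1071 - 1*2441/3 = 1071 - 2441/3 = 772/3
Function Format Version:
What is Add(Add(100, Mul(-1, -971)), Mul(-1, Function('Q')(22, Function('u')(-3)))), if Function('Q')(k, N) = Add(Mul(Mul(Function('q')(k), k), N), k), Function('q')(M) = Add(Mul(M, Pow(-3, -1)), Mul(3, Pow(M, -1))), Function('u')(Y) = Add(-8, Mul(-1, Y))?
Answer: Rational(772, 3) ≈ 257.33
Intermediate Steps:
Function('q')(M) = Add(Mul(3, Pow(M, -1)), Mul(Rational(-1, 3), M)) (Function('q')(M) = Add(Mul(M, Rational(-1, 3)), Mul(3, Pow(M, -1))) = Add(Mul(Rational(-1, 3), M), Mul(3, Pow(M, -1))) = Add(Mul(3, Pow(M, -1)), Mul(Rational(-1, 3), M)))
Function('Q')(k, N) = Add(k, Mul(N, k, Add(Mul(3, Pow(k, -1)), Mul(Rational(-1, 3), k)))) (Function('Q')(k, N) = Add(Mul(Mul(Add(Mul(3, Pow(k, -1)), Mul(Rational(-1, 3), k)), k), N), k) = Add(Mul(Mul(k, Add(Mul(3, Pow(k, -1)), Mul(Rational(-1, 3), k))), N), k) = Add(Mul(N, k, Add(Mul(3, Pow(k, -1)), Mul(Rational(-1, 3), k))), k) = Add(k, Mul(N, k, Add(Mul(3, Pow(k, -1)), Mul(Rational(-1, 3), k)))))
Add(Add(100, Mul(-1, -971)), Mul(-1, Function('Q')(22, Function('u')(-3)))) = Add(Add(100, Mul(-1, -971)), Mul(-1, Add(22, Mul(Rational(-1, 3), Add(-8, Mul(-1, -3)), Add(-9, Pow(22, 2)))))) = Add(Add(100, 971), Mul(-1, Add(22, Mul(Rational(-1, 3), Add(-8, 3), Add(-9, 484))))) = Add(1071, Mul(-1, Add(22, Mul(Rational(-1, 3), -5, 475)))) = Add(1071, Mul(-1, Add(22, Rational(2375, 3)))) = Add(1071, Mul(-1, Rational(2441, 3))) = Add(1071, Rational(-2441, 3)) = Rational(772, 3)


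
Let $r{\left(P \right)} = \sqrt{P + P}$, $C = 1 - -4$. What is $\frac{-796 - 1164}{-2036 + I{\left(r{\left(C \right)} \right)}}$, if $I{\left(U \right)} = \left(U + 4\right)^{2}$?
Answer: $\frac{196980}{201973} + \frac{784 \sqrt{10}}{201973} \approx 0.98755$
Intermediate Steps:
$C = 5$ ($C = 1 + 4 = 5$)
$r{\left(P \right)} = \sqrt{2} \sqrt{P}$ ($r{\left(P \right)} = \sqrt{2 P} = \sqrt{2} \sqrt{P}$)
$I{\left(U \right)} = \left(4 + U\right)^{2}$
$\frac{-796 - 1164}{-2036 + I{\left(r{\left(C \right)} \right)}} = \frac{-796 - 1164}{-2036 + \left(4 + \sqrt{2} \sqrt{5}\right)^{2}} = - \frac{1960}{-2036 + \left(4 + \sqrt{10}\right)^{2}}$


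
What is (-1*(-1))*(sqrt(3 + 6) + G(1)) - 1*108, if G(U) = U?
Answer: -104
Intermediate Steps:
(-1*(-1))*(sqrt(3 + 6) + G(1)) - 1*108 = (-1*(-1))*(sqrt(3 + 6) + 1) - 1*108 = 1*(sqrt(9) + 1) - 108 = 1*(3 + 1) - 108 = 1*4 - 108 = 4 - 108 = -104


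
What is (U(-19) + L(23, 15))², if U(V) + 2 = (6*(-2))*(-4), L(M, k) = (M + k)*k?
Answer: 379456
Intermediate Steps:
L(M, k) = k*(M + k)
U(V) = 46 (U(V) = -2 + (6*(-2))*(-4) = -2 - 12*(-4) = -2 + 48 = 46)
(U(-19) + L(23, 15))² = (46 + 15*(23 + 15))² = (46 + 15*38)² = (46 + 570)² = 616² = 379456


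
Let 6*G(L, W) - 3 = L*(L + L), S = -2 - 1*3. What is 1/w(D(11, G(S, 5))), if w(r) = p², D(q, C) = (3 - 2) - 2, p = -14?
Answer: 1/196 ≈ 0.0051020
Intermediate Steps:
S = -5 (S = -2 - 3 = -5)
G(L, W) = ½ + L²/3 (G(L, W) = ½ + (L*(L + L))/6 = ½ + (L*(2*L))/6 = ½ + (2*L²)/6 = ½ + L²/3)
D(q, C) = -1 (D(q, C) = 1 - 2 = -1)
w(r) = 196 (w(r) = (-14)² = 196)
1/w(D(11, G(S, 5))) = 1/196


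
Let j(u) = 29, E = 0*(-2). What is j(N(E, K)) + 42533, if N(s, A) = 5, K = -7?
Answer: 42562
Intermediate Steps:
E = 0
j(N(E, K)) + 42533 = 29 + 42533 = 42562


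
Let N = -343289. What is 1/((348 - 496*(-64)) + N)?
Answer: -1/311197 ≈ -3.2134e-6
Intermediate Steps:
1/((348 - 496*(-64)) + N) = 1/((348 - 496*(-64)) - 343289) = 1/((348 + 31744) - 343289) = 1/(32092 - 343289) = 1/(-311197) = -1/311197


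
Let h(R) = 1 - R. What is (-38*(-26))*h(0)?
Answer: 988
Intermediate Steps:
(-38*(-26))*h(0) = (-38*(-26))*(1 - 1*0) = 988*(1 + 0) = 988*1 = 988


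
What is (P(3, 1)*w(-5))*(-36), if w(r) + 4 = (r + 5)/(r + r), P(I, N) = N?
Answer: 144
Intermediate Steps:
w(r) = -4 + (5 + r)/(2*r) (w(r) = -4 + (r + 5)/(r + r) = -4 + (5 + r)/((2*r)) = -4 + (5 + r)*(1/(2*r)) = -4 + (5 + r)/(2*r))
(P(3, 1)*w(-5))*(-36) = (1*((½)*(5 - 7*(-5))/(-5)))*(-36) = (1*((½)*(-⅕)*(5 + 35)))*(-36) = (1*((½)*(-⅕)*40))*(-36) = (1*(-4))*(-36) = -4*(-36) = 144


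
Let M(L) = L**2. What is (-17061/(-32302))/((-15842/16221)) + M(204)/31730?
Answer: 6257459212407/8118569225660 ≈ 0.77076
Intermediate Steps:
(-17061/(-32302))/((-15842/16221)) + M(204)/31730 = (-17061/(-32302))/((-15842/16221)) + 204**2/31730 = (-17061*(-1/32302))/((-15842*1/16221)) + 41616*(1/31730) = 17061/(32302*(-15842/16221)) + 20808/15865 = (17061/32302)*(-16221/15842) + 20808/15865 = -276746481/511728284 + 20808/15865 = 6257459212407/8118569225660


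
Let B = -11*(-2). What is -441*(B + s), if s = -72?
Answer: 22050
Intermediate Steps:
B = 22
-441*(B + s) = -441*(22 - 72) = -441*(-50) = 22050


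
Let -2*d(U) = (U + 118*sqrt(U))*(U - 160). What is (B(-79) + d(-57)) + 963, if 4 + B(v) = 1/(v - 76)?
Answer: -1619907/310 + 12803*I*sqrt(57) ≈ -5225.5 + 96661.0*I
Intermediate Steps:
B(v) = -4 + 1/(-76 + v) (B(v) = -4 + 1/(v - 76) = -4 + 1/(-76 + v))
d(U) = -(-160 + U)*(U + 118*sqrt(U))/2 (d(U) = -(U + 118*sqrt(U))*(U - 160)/2 = -(U + 118*sqrt(U))*(-160 + U)/2 = -(-160 + U)*(U + 118*sqrt(U))/2)
(B(-79) + d(-57)) + 963 = ((305 - 4*(-79))/(-76 - 79) + (-(-3363)*I*sqrt(57) + 80*(-57) + 9440*sqrt(-57) - 1/2*(-57)**2)) + 963 = ((305 + 316)/(-155) + (-(-3363)*I*sqrt(57) - 4560 + 9440*(I*sqrt(57)) - 1/2*3249)) + 963 = (-1/155*621 + (3363*I*sqrt(57) - 4560 + 9440*I*sqrt(57) - 3249/2)) + 963 = (-621/155 + (-12369/2 + 12803*I*sqrt(57))) + 963 = (-1918437/310 + 12803*I*sqrt(57)) + 963 = -1619907/310 + 12803*I*sqrt(57)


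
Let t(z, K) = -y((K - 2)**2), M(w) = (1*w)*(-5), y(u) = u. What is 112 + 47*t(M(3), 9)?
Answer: -2191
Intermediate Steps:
M(w) = -5*w (M(w) = w*(-5) = -5*w)
t(z, K) = -(-2 + K)**2 (t(z, K) = -(K - 2)**2 = -(-2 + K)**2)
112 + 47*t(M(3), 9) = 112 + 47*(-(-2 + 9)**2) = 112 + 47*(-1*7**2) = 112 + 47*(-1*49) = 112 + 47*(-49) = 112 - 2303 = -2191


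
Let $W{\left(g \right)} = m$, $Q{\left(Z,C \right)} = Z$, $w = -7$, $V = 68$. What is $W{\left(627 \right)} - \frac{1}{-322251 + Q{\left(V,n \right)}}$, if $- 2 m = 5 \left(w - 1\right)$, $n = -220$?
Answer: $\frac{6443661}{322183} \approx 20.0$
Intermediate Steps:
$m = 20$ ($m = - \frac{5 \left(-7 - 1\right)}{2} = - \frac{5 \left(-8\right)}{2} = \left(- \frac{1}{2}\right) \left(-40\right) = 20$)
$W{\left(g \right)} = 20$
$W{\left(627 \right)} - \frac{1}{-322251 + Q{\left(V,n \right)}} = 20 - \frac{1}{-322251 + 68} = 20 - \frac{1}{-322183} = 20 - - \frac{1}{322183} = 20 + \frac{1}{322183} = \frac{6443661}{322183}$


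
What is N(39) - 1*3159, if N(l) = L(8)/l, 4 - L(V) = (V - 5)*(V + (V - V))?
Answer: -123221/39 ≈ -3159.5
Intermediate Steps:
L(V) = 4 - V*(-5 + V) (L(V) = 4 - (V - 5)*(V + (V - V)) = 4 - (-5 + V)*(V + 0) = 4 - (-5 + V)*V = 4 - V*(-5 + V))
N(l) = -20/l (N(l) = (4 - 1*8² + 5*8)/l = (4 - 1*64 + 40)/l = (4 - 64 + 40)/l = -20/l)
N(39) - 1*3159 = -20/39 - 1*3159 = -20*1/39 - 3159 = -20/39 - 3159 = -123221/39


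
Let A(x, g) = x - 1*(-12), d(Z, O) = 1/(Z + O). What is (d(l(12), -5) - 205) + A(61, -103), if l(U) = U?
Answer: -923/7 ≈ -131.86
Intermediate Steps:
d(Z, O) = 1/(O + Z)
A(x, g) = 12 + x (A(x, g) = x + 12 = 12 + x)
(d(l(12), -5) - 205) + A(61, -103) = (1/(-5 + 12) - 205) + (12 + 61) = (1/7 - 205) + 73 = (⅐ - 205) + 73 = -1434/7 + 73 = -923/7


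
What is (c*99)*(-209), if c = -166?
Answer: 3434706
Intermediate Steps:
(c*99)*(-209) = -166*99*(-209) = -16434*(-209) = 3434706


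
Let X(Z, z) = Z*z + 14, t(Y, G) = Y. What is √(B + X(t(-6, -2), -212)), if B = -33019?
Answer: I*√31733 ≈ 178.14*I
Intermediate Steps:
X(Z, z) = 14 + Z*z
√(B + X(t(-6, -2), -212)) = √(-33019 + (14 - 6*(-212))) = √(-33019 + (14 + 1272)) = √(-33019 + 1286) = √(-31733) = I*√31733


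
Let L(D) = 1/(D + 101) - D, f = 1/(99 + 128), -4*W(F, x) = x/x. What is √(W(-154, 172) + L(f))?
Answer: I*√413953290833/1301164 ≈ 0.49447*I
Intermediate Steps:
W(F, x) = -¼ (W(F, x) = -x/(4*x) = -¼*1 = -¼)
f = 1/227 ≈ 0.0044053
L(D) = 1/(101 + D) - D
√(W(-154, 172) + L(f)) = √(-¼ + (1 - (1/227)² - 101*1/227)/(101 + 1/227)) = √(-¼ + (1 - 1*1/51529 - 101/227)/(22928/227)) = √(-¼ + 227*(1 - 1/51529 - 101/227)/22928) = √(-¼ + (227/22928)*(28601/51529)) = √(-¼ + 28601/5204656) = √(-1272563/5204656) = I*√413953290833/1301164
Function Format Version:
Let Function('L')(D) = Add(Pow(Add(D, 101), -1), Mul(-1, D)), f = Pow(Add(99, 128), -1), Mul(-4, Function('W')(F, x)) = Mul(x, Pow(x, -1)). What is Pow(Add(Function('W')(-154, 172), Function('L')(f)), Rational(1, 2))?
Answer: Mul(Rational(1, 1301164), I, Pow(413953290833, Rational(1, 2))) ≈ Mul(0.49447, I)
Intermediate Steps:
Function('W')(F, x) = Rational(-1, 4) (Function('W')(F, x) = Mul(Rational(-1, 4), Mul(x, Pow(x, -1))) = Mul(Rational(-1, 4), 1) = Rational(-1, 4))
f = Rational(1, 227) (f = Pow(227, -1) = Rational(1, 227) ≈ 0.0044053)
Function('L')(D) = Add(Pow(Add(101, D), -1), Mul(-1, D))
Pow(Add(Function('W')(-154, 172), Function('L')(f)), Rational(1, 2)) = Pow(Add(Rational(-1, 4), Mul(Pow(Add(101, Rational(1, 227)), -1), Add(1, Mul(-1, Pow(Rational(1, 227), 2)), Mul(-101, Rational(1, 227))))), Rational(1, 2)) = Pow(Add(Rational(-1, 4), Mul(Pow(Rational(22928, 227), -1), Add(1, Mul(-1, Rational(1, 51529)), Rational(-101, 227)))), Rational(1, 2)) = Pow(Add(Rational(-1, 4), Mul(Rational(227, 22928), Add(1, Rational(-1, 51529), Rational(-101, 227)))), Rational(1, 2)) = Pow(Add(Rational(-1, 4), Mul(Rational(227, 22928), Rational(28601, 51529))), Rational(1, 2)) = Pow(Add(Rational(-1, 4), Rational(28601, 5204656)), Rational(1, 2)) = Pow(Rational(-1272563, 5204656), Rational(1, 2)) = Mul(Rational(1, 1301164), I, Pow(413953290833, Rational(1, 2)))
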